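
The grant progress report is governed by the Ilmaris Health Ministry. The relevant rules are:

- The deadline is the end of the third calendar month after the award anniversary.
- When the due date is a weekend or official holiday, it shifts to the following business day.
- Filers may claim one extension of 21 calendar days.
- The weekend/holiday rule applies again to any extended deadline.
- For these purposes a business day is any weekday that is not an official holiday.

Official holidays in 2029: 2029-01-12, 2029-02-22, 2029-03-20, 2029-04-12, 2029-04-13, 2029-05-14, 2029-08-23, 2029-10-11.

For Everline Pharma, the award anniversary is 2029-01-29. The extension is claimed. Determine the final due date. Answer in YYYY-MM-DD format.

3 months after 2029-01-29 is April 2029; that month ends on 2029-04-30.
Since 2029-04-30 is a Monday and not a holiday, the date is unchanged.
With the 21-day extension, 2029-04-30 becomes 2029-05-21.
2029-05-21 is a Monday and not a listed holiday, so it stands.
Deadline: 2029-05-21.

2029-05-21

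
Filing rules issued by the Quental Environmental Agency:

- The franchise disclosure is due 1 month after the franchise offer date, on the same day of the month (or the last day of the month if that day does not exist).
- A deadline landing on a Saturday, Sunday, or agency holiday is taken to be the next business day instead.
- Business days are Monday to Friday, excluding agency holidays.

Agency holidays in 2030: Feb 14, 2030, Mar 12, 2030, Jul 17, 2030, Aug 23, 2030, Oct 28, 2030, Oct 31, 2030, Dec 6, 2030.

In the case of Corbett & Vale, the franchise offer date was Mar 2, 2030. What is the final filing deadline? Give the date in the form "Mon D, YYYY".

1 month from Mar 2, 2030 is Apr 2, 2030.
Apr 2, 2030 is a Tuesday and not a listed holiday, so it stands.
Final deadline: Apr 2, 2030.

Apr 2, 2030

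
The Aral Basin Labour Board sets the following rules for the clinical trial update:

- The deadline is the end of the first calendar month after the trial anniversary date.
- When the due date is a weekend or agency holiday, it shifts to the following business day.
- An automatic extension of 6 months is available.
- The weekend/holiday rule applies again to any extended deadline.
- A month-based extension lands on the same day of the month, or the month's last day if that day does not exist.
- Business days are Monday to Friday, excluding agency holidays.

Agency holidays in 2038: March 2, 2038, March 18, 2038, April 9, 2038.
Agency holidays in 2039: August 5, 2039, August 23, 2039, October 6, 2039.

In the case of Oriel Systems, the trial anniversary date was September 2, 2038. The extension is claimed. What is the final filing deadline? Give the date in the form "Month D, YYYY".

May 2, 2039

1 month after September 2, 2038 is October 2038; that month ends on October 31, 2038.
October 31, 2038 is a Sunday, so it moves to the next business day, November 1, 2038 (Monday).
Add 6 months to November 1, 2038: May 1, 2039.
May 1, 2039 is a Sunday; the next business day is May 2, 2039 (Monday).
Deadline: May 2, 2039.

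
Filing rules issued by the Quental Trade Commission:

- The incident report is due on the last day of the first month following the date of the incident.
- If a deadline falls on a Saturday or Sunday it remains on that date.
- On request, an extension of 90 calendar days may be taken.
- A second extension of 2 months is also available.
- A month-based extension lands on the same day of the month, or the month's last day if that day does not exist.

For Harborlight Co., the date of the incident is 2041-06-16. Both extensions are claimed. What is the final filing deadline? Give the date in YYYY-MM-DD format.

1 month after 2041-06-16 is July 2041; that month ends on 2041-07-31.
No adjustment is made for weekends or holidays, so 2041-07-31 stands.
Applying the 90-calendar-day extension: 2041-07-31 + 90 days = 2041-10-29.
No adjustment is made for weekends or holidays, so 2041-10-29 stands.
The 2 months extension carries 2041-10-29 to 2041-12-29.
2041-12-29 is a Sunday; no weekend or holiday adjustment applies.
Final deadline: 2041-12-29.

2041-12-29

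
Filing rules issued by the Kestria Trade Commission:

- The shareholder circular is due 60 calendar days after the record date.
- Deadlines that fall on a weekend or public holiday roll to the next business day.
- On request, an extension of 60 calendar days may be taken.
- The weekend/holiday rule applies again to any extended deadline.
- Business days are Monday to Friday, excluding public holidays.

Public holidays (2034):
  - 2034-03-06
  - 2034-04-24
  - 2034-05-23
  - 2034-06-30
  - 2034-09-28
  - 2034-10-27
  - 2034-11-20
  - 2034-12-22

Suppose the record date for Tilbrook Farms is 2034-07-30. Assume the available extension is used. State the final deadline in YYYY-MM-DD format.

2034-11-28

60 calendar days after 2034-07-30 is 2034-09-28.
2034-09-28 is a listed holiday, so it moves to the next business day, 2034-09-29 (Friday).
With the 60-day extension, 2034-09-29 becomes 2034-11-28.
2034-11-28 falls on a Tuesday, which is a business day, so no adjustment is needed.
Final deadline: 2034-11-28.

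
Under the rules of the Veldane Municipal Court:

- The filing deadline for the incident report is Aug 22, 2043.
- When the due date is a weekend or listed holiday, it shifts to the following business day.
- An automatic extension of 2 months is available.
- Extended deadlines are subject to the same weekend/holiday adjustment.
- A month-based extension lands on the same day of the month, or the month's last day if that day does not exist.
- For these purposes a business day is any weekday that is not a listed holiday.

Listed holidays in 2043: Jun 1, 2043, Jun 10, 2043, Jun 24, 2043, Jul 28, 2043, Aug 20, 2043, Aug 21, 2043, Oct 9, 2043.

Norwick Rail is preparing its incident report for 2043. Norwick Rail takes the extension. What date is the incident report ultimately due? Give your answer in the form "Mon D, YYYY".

The statutory due date is Aug 22, 2043.
Aug 22, 2043 falls on a Saturday. Rolling to the next business day gives Aug 24, 2043, a Monday.
Applying the 2 months extension: 2 months after Aug 24, 2043 is Oct 24, 2043.
Oct 24, 2043 is a Saturday, so it moves to the next business day, Oct 26, 2043 (Monday).
Final deadline: Oct 26, 2043.

Oct 26, 2043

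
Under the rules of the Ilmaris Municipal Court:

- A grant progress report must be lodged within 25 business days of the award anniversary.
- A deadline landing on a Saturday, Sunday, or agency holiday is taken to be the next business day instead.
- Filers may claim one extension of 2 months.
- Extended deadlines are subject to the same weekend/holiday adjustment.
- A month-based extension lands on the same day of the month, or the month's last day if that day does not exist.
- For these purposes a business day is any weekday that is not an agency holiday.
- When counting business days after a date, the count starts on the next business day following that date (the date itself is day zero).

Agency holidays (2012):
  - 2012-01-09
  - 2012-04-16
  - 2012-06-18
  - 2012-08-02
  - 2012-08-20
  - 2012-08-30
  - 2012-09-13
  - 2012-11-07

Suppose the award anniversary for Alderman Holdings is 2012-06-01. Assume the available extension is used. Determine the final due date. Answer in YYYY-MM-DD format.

Starting the day after 2012-06-01 and counting 25 business days lands on 2012-07-09.
2012-07-09 falls on a Monday, which is a business day, so no adjustment is needed.
Add 2 months to 2012-07-09: 2012-09-09.
2012-09-09 falls on a Sunday. Rolling to the next business day gives 2012-09-10, a Monday.
The final due date is 2012-09-10.

2012-09-10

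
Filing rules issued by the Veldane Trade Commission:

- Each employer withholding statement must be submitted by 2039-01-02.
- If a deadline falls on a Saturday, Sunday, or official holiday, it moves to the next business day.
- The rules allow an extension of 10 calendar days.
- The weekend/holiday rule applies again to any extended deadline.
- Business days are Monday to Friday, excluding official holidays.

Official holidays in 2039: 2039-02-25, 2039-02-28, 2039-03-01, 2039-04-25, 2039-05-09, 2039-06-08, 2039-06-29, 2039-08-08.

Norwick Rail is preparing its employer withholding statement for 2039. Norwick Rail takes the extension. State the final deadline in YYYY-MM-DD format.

Start from the fixed due date, 2039-01-02.
2039-01-02 is a Sunday; the next business day is 2039-01-03 (Monday).
Add the 10 calendar-day extension to 2039-01-03: 2039-01-13.
2039-01-13 is a Thursday and not a listed holiday, so it stands.
So the filing is due 2039-01-13.

2039-01-13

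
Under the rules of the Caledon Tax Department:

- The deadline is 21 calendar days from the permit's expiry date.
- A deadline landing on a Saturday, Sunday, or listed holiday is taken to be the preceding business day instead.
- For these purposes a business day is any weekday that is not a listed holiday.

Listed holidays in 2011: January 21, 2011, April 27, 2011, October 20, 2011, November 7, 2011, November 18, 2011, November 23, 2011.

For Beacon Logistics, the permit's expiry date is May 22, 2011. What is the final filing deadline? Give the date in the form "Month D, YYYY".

Trigger date May 22, 2011 + 21 calendar days = June 12, 2011.
June 12, 2011 is a Sunday, so it moves to the preceding business day, June 10, 2011 (Friday).
The final due date is June 10, 2011.

June 10, 2011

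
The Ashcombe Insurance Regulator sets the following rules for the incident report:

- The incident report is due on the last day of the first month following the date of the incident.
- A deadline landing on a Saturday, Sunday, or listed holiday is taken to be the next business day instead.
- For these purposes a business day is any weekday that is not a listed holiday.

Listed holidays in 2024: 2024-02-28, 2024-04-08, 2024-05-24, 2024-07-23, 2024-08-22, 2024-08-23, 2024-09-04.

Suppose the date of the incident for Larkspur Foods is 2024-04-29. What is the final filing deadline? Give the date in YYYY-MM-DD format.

1 month after 2024-04-29 falls in May 2024; the last day of that month is 2024-05-31.
2024-05-31 falls on a Friday, which is a business day, so no adjustment is needed.
So the filing is due 2024-05-31.

2024-05-31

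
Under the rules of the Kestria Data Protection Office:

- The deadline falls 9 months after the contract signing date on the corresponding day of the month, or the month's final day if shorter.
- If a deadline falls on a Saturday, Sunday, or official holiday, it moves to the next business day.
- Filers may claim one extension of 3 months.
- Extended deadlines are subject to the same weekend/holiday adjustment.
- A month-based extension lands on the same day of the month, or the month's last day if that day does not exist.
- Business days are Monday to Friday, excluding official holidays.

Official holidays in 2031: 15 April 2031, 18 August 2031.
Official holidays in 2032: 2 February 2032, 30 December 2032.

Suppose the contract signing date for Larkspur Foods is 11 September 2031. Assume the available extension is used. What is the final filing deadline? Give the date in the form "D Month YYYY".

9 months after 11 September 2031, on the same day of the month, is 11 June 2032.
11 June 2032 is a Friday and not a listed holiday, so it stands.
Add 3 months to 11 June 2032: 11 September 2032.
11 September 2032 falls on a Saturday. Rolling to the next business day gives 13 September 2032, a Monday.
The final due date is 13 September 2032.

13 September 2032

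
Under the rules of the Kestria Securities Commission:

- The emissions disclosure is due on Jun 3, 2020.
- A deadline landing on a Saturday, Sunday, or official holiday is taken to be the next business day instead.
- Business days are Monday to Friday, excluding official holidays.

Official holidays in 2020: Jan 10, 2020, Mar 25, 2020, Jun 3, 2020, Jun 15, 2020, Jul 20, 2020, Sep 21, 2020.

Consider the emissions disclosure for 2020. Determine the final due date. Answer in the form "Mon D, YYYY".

The stated deadline is Jun 3, 2020.
Jun 3, 2020 falls on a listed holiday. Rolling to the next business day gives Jun 4, 2020, a Thursday.
Final deadline: Jun 4, 2020.

Jun 4, 2020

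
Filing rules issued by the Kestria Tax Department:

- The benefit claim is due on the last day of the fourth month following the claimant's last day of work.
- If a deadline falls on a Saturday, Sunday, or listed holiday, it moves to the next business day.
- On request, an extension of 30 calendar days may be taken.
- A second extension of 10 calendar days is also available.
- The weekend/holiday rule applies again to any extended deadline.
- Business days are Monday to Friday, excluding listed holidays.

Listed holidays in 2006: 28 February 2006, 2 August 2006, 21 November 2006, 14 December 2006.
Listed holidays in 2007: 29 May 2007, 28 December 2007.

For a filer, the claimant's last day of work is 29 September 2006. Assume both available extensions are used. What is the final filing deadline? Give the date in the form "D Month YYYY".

12 March 2007

The fourth month after 29 September 2006 is January 2007, whose last day is 31 January 2007.
Since 31 January 2007 is a Wednesday and not a holiday, the date is unchanged.
With the 30-day extension, 31 January 2007 becomes 2 March 2007.
2 March 2007 (Friday) is already a business day.
The 10-calendar-day extension moves the deadline from 2 March 2007 to 12 March 2007.
Since 12 March 2007 is a Monday and not a holiday, the date is unchanged.
Deadline: 12 March 2007.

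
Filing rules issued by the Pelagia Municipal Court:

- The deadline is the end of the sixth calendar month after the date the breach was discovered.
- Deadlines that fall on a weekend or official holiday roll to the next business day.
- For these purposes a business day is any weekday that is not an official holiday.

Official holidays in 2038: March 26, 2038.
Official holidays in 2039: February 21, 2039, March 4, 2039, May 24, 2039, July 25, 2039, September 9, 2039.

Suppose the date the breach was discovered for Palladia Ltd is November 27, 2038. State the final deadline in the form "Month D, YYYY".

The sixth month after November 27, 2038 is May 2039, whose last day is May 31, 2039.
Since May 31, 2039 is a Tuesday and not a holiday, the date is unchanged.
So the filing is due May 31, 2039.

May 31, 2039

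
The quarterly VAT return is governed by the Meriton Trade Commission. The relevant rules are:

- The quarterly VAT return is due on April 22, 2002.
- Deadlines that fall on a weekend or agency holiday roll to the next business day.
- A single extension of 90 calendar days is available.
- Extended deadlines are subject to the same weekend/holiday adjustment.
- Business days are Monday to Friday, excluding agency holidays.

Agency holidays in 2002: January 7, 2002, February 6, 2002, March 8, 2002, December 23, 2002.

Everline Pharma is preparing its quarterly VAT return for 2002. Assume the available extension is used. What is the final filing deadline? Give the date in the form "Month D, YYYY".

July 22, 2002

The statutory due date is April 22, 2002.
April 22, 2002 is a Monday and not a listed holiday, so it stands.
The 90-calendar-day extension moves the deadline from April 22, 2002 to July 21, 2002.
Because July 21, 2002 is a Sunday, the deadline becomes July 22, 2002 (Monday).
Deadline: July 22, 2002.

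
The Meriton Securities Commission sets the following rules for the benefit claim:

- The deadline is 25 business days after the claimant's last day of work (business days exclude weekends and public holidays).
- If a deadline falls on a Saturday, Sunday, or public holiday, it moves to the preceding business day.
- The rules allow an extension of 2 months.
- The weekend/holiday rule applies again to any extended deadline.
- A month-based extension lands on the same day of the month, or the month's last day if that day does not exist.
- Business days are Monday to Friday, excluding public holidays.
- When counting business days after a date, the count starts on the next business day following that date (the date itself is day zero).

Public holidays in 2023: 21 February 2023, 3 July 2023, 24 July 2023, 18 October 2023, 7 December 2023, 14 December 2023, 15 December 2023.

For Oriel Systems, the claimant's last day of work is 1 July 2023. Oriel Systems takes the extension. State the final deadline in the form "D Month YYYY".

6 October 2023

Starting the day after 1 July 2023 and counting 25 business days lands on 8 August 2023.
8 August 2023 falls on a Tuesday, which is a business day, so no adjustment is needed.
The 2 months extension carries 8 August 2023 to 8 October 2023.
8 October 2023 falls on a Sunday. Rolling to the preceding business day gives 6 October 2023, a Friday.
Deadline: 6 October 2023.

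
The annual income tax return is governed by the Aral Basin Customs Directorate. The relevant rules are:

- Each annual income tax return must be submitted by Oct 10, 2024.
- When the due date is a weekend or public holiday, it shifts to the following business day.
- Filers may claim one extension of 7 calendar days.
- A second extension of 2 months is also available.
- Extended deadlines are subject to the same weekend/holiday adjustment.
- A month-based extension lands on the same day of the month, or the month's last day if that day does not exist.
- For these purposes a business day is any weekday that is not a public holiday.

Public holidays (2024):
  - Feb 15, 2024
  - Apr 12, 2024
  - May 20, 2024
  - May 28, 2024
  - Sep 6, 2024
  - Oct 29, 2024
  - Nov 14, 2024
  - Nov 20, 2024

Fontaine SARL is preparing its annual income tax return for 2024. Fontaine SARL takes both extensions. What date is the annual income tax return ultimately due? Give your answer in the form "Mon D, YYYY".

Dec 17, 2024

Start from the fixed due date, Oct 10, 2024.
Oct 10, 2024 (Thursday) is already a business day.
With the 7-day extension, Oct 10, 2024 becomes Oct 17, 2024.
Oct 17, 2024 falls on a Thursday, which is a business day, so no adjustment is needed.
Applying the 2 months extension: 2 months after Oct 17, 2024 is Dec 17, 2024.
Since Dec 17, 2024 is a Tuesday and not a holiday, the date is unchanged.
Deadline: Dec 17, 2024.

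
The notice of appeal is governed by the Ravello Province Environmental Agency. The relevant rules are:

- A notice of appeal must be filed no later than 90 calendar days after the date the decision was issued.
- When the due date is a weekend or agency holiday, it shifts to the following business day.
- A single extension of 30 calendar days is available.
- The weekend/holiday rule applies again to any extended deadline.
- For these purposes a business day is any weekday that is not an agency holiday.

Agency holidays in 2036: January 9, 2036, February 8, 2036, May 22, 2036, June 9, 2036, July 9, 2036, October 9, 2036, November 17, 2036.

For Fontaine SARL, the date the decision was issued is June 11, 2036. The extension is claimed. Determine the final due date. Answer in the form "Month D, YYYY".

From June 11, 2036, 90 calendar days later is September 9, 2036.
Since September 9, 2036 is a Tuesday and not a holiday, the date is unchanged.
Applying the 30-calendar-day extension: September 9, 2036 + 30 days = October 9, 2036.
October 9, 2036 falls on a listed holiday. Rolling to the next business day gives October 10, 2036, a Friday.
So the filing is due October 10, 2036.

October 10, 2036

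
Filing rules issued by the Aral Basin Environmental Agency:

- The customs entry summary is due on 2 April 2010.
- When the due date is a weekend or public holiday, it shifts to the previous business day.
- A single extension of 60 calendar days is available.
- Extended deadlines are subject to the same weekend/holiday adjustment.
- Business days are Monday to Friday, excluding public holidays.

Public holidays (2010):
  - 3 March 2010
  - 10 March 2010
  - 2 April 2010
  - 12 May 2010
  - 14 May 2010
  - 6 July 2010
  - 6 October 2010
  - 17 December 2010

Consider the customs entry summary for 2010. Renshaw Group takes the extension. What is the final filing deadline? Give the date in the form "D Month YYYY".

Start from the fixed due date, 2 April 2010.
2 April 2010 falls on a listed holiday. Rolling to the preceding business day gives 1 April 2010, a Thursday.
The 60-calendar-day extension moves the deadline from 1 April 2010 to 31 May 2010.
31 May 2010 is a Monday and not a listed holiday, so it stands.
The final due date is 31 May 2010.

31 May 2010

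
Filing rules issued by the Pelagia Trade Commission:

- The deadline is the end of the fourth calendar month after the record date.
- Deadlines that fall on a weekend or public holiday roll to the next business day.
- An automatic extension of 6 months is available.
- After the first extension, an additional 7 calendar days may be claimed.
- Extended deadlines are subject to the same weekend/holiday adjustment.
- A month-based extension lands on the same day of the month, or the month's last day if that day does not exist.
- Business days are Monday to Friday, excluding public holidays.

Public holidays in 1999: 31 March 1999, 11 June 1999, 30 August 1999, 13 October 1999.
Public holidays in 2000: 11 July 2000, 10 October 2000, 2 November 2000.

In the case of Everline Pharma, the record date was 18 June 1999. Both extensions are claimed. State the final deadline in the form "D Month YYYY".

4 months after 18 June 1999 falls in October 1999; the last day of that month is 31 October 1999.
31 October 1999 is a Sunday; the next business day is 1 November 1999 (Monday).
Applying the 6 months extension: 6 months after 1 November 1999 is 1 May 2000.
1 May 2000 (Monday) is already a business day.
With the 7-day extension, 1 May 2000 becomes 8 May 2000.
Since 8 May 2000 is a Monday and not a holiday, the date is unchanged.
Final deadline: 8 May 2000.

8 May 2000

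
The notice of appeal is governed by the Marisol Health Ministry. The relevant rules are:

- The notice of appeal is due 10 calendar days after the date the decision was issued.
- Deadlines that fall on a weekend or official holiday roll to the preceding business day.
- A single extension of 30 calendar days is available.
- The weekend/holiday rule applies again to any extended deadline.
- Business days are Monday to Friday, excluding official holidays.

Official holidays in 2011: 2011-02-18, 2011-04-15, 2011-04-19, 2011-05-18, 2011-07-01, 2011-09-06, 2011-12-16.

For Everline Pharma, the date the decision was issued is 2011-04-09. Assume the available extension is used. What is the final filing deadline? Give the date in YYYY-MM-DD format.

10 calendar days after 2011-04-09 is 2011-04-19.
Because 2011-04-19 is a listed holiday, the deadline becomes 2011-04-18 (Monday).
Applying the 30-calendar-day extension: 2011-04-18 + 30 days = 2011-05-18.
2011-05-18 is a listed holiday; the preceding business day is 2011-05-17 (Tuesday).
Final deadline: 2011-05-17.

2011-05-17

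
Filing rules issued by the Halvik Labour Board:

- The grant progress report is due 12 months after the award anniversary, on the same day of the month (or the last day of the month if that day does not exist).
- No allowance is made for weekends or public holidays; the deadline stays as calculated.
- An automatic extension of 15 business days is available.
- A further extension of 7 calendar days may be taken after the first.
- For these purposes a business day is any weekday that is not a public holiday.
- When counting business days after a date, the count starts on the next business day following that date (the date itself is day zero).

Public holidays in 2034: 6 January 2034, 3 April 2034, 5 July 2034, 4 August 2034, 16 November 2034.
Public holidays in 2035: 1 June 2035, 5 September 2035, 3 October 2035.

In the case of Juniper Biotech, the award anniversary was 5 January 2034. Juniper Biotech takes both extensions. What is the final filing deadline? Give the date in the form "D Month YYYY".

2 February 2035

12 months after 5 January 2034, on the same day of the month, is 5 January 2035.
No adjustment is made for weekends or holidays, so 5 January 2035 stands.
The 15-business-day extension runs from 5 January 2035 to 26 January 2035.
No adjustment is made for weekends or holidays, so 26 January 2035 stands.
Add the 7 calendar-day extension to 26 January 2035: 2 February 2035.
2 February 2035 is a Friday; no weekend or holiday adjustment applies.
So the filing is due 2 February 2035.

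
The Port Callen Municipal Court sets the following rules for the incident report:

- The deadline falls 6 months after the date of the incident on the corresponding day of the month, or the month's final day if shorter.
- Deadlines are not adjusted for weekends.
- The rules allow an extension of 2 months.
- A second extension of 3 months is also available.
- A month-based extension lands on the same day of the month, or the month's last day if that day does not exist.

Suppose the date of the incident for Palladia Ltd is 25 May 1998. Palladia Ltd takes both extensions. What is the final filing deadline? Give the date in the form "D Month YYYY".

25 April 1999

6 months from 25 May 1998 is 25 November 1998.
25 November 1998 falls on a Wednesday. The rules make no weekend/holiday allowance, so it remains 25 November 1998.
Add 2 months to 25 November 1998: 25 January 1999.
25 January 1999 is a Monday; no weekend or holiday adjustment applies.
Applying the 3 months extension: 3 months after 25 January 1999 is 25 April 1999.
No adjustment is made for weekends or holidays, so 25 April 1999 stands.
Deadline: 25 April 1999.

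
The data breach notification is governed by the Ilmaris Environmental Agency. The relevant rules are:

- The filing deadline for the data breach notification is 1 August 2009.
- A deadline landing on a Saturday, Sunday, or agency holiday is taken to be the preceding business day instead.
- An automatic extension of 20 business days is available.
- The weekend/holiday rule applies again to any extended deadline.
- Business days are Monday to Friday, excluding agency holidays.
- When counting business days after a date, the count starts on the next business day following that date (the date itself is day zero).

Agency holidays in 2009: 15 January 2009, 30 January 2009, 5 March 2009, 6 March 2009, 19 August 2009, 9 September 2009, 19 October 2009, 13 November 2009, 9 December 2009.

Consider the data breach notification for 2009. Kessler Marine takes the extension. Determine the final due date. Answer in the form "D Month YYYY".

The statutory due date is 1 August 2009.
Because 1 August 2009 is a Saturday, the deadline becomes 31 July 2009 (Friday).
Applying the 20-business-day extension: 20 business days after 31 July 2009 is 31 August 2009.
31 August 2009 is a Monday and not a listed holiday, so it stands.
So the filing is due 31 August 2009.

31 August 2009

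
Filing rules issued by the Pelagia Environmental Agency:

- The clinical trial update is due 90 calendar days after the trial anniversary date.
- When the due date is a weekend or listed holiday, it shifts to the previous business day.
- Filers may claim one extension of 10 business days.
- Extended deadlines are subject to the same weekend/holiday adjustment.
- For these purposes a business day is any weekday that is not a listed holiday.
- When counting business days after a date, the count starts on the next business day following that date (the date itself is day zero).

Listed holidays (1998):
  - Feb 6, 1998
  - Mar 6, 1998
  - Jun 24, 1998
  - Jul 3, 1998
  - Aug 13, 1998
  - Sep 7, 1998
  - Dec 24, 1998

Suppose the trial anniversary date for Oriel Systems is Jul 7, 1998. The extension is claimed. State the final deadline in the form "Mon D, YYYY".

Oct 19, 1998

From Jul 7, 1998, 90 calendar days later is Oct 5, 1998.
Since Oct 5, 1998 is a Monday and not a holiday, the date is unchanged.
The 10-business-day extension runs from Oct 5, 1998 to Oct 19, 1998.
Oct 19, 1998 (Monday) is already a business day.
The final due date is Oct 19, 1998.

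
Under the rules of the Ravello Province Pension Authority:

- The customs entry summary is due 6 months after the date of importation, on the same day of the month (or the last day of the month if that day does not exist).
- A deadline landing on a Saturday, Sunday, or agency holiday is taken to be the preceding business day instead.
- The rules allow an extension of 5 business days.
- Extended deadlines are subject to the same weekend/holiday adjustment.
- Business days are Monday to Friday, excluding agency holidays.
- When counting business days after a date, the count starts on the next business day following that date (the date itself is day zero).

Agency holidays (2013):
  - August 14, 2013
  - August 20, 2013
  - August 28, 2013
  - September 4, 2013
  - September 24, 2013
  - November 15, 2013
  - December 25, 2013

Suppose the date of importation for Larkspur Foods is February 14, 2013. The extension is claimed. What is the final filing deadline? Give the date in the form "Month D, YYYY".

August 22, 2013

6 months from February 14, 2013 is August 14, 2013.
August 14, 2013 falls on a listed holiday. Rolling to the preceding business day gives August 13, 2013, a Tuesday.
The 5-business-day extension runs from August 13, 2013 to August 22, 2013.
August 22, 2013 falls on a Thursday, which is a business day, so no adjustment is needed.
Deadline: August 22, 2013.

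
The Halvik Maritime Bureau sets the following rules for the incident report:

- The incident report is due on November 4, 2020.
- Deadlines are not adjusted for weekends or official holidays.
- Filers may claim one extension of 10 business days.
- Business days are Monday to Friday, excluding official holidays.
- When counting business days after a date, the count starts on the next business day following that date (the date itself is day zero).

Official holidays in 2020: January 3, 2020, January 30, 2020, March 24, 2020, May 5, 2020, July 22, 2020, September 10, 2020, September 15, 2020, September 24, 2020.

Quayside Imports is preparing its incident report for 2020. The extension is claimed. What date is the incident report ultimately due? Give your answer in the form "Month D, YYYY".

The stated deadline is November 4, 2020.
November 4, 2020 is a Wednesday; no weekend or holiday adjustment applies.
The 10-business-day extension runs from November 4, 2020 to November 18, 2020.
No adjustment is made for weekends or holidays, so November 18, 2020 stands.
Deadline: November 18, 2020.

November 18, 2020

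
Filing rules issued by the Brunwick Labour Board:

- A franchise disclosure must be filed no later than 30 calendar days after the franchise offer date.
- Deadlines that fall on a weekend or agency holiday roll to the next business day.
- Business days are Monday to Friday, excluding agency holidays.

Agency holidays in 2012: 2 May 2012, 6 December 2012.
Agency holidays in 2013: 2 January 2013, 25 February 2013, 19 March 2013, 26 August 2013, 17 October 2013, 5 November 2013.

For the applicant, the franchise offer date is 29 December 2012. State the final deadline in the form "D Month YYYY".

From 29 December 2012, 30 calendar days later is 28 January 2013.
28 January 2013 falls on a Monday, which is a business day, so no adjustment is needed.
Final deadline: 28 January 2013.

28 January 2013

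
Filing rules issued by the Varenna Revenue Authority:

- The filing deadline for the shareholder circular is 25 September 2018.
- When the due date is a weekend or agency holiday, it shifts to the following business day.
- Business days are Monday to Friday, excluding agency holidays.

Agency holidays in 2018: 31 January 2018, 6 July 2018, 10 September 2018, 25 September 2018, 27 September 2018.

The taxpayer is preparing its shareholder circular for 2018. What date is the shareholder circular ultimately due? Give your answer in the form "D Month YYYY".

26 September 2018

The statutory due date is 25 September 2018.
25 September 2018 is a listed holiday, so it moves to the next business day, 26 September 2018 (Wednesday).
The final due date is 26 September 2018.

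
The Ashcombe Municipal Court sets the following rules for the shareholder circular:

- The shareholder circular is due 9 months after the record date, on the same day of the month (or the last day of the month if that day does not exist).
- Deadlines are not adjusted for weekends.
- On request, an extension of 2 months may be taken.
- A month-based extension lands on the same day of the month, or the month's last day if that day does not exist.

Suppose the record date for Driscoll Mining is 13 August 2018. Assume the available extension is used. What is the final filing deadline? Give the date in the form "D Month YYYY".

13 July 2019

9 months after 13 August 2018, on the same day of the month, is 13 May 2019.
13 May 2019 is a Monday; no weekend or holiday adjustment applies.
Add 2 months to 13 May 2019: 13 July 2019.
No adjustment is made for weekends or holidays, so 13 July 2019 stands.
So the filing is due 13 July 2019.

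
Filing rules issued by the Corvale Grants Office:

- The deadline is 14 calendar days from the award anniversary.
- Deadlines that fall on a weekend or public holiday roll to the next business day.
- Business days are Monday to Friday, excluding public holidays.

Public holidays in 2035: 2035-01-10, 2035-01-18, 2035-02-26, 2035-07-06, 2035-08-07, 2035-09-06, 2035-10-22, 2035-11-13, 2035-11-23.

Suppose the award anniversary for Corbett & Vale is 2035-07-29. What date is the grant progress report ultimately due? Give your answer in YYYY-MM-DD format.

Trigger date 2035-07-29 + 14 calendar days = 2035-08-12.
2035-08-12 is a Sunday, so it moves to the next business day, 2035-08-13 (Monday).
The final due date is 2035-08-13.

2035-08-13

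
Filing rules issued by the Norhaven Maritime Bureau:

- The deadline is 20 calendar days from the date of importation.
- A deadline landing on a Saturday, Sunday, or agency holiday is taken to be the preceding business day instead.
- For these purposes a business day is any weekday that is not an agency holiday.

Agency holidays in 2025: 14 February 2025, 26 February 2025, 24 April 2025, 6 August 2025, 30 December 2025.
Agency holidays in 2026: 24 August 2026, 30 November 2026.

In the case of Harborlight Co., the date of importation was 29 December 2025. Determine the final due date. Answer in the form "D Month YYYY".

16 January 2026

From 29 December 2025, 20 calendar days later is 18 January 2026.
18 January 2026 is a Sunday, so it moves to the preceding business day, 16 January 2026 (Friday).
Final deadline: 16 January 2026.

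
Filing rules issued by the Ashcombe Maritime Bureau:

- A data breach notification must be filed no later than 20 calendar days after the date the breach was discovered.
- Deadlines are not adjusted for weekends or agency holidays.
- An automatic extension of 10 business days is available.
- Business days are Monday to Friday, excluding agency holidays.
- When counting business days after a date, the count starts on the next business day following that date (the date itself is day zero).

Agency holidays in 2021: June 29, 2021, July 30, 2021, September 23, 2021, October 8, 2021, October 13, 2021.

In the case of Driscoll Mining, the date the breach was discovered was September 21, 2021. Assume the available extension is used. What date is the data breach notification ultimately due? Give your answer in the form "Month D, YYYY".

October 26, 2021

From September 21, 2021, 20 calendar days later is October 11, 2021.
October 11, 2021 falls on a Monday. The rules make no weekend/holiday allowance, so it remains October 11, 2021.
The 10-business-day extension runs from October 11, 2021 to October 26, 2021.
No adjustment is made for weekends or holidays, so October 26, 2021 stands.
Deadline: October 26, 2021.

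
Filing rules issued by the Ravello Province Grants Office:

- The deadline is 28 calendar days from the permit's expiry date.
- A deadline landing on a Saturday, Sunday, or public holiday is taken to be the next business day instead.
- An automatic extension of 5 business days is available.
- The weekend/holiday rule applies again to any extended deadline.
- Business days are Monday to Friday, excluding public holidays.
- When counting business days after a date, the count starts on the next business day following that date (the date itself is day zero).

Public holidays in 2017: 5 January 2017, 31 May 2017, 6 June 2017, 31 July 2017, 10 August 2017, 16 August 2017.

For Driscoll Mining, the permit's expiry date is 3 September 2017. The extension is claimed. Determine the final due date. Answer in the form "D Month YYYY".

Trigger date 3 September 2017 + 28 calendar days = 1 October 2017.
1 October 2017 is a Sunday, so it moves to the next business day, 2 October 2017 (Monday).
The 5-business-day extension runs from 2 October 2017 to 9 October 2017.
9 October 2017 is a Monday and not a listed holiday, so it stands.
The final due date is 9 October 2017.

9 October 2017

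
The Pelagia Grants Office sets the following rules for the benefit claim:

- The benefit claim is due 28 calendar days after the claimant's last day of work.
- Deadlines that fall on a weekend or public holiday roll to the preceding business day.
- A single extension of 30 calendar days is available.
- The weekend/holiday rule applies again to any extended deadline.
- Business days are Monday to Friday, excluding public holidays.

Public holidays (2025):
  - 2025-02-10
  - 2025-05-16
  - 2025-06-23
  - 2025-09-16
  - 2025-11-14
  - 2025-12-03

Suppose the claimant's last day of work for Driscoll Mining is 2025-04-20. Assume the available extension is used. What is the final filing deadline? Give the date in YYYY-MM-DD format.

Adding 28 calendar days to 2025-04-20 gives 2025-05-18.
2025-05-18 falls on a Sunday. Rolling to the preceding business day gives 2025-05-15, a Thursday.
With the 30-day extension, 2025-05-15 becomes 2025-06-14.
2025-06-14 is a Saturday, so it moves to the preceding business day, 2025-06-13 (Friday).
So the filing is due 2025-06-13.

2025-06-13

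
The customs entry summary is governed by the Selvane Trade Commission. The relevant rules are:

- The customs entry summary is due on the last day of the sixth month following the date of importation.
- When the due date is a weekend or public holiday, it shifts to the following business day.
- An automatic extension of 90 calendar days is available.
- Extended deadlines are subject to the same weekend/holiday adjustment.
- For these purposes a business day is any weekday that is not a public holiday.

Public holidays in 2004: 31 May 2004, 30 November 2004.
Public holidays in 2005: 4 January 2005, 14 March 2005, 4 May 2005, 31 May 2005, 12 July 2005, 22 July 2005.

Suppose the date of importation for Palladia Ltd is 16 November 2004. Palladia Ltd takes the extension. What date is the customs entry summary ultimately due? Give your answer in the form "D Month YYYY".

30 August 2005

The sixth month after 16 November 2004 is May 2005, whose last day is 31 May 2005.
31 May 2005 is a listed holiday, so it moves to the next business day, 1 June 2005 (Wednesday).
Applying the 90-calendar-day extension: 1 June 2005 + 90 days = 30 August 2005.
30 August 2005 (Tuesday) is already a business day.
So the filing is due 30 August 2005.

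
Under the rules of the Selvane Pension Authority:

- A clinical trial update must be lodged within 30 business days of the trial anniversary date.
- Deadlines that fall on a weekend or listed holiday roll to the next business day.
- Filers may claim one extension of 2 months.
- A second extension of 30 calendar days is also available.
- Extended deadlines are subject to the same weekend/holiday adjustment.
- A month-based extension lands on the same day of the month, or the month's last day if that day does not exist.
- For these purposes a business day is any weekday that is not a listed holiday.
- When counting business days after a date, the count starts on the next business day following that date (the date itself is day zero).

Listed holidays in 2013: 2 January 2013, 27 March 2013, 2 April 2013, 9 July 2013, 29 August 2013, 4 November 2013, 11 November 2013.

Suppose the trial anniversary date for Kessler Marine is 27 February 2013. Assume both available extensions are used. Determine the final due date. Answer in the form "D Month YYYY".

12 July 2013

30 business days after 27 February 2013, excluding weekends and holidays, is 12 April 2013.
12 April 2013 falls on a Friday, which is a business day, so no adjustment is needed.
Applying the 2 months extension: 2 months after 12 April 2013 is 12 June 2013.
Since 12 June 2013 is a Wednesday and not a holiday, the date is unchanged.
With the 30-day extension, 12 June 2013 becomes 12 July 2013.
Since 12 July 2013 is a Friday and not a holiday, the date is unchanged.
The final due date is 12 July 2013.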